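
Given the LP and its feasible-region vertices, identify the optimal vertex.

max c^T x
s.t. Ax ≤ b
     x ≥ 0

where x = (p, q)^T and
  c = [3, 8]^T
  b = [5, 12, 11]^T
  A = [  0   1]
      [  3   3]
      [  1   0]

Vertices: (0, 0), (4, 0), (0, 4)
Evaluating z = 3p + 8q at each vertex:
  (0, 0): z = 0
  (4, 0): z = 12
  (0, 4): z = 32

The largest value is z = 32, attained at (0, 4).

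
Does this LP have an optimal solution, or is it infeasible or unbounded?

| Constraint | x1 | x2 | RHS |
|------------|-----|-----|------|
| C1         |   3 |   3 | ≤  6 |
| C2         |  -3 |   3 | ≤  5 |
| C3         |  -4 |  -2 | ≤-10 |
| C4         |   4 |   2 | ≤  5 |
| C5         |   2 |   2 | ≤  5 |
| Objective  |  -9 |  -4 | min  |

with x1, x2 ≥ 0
C4 requires 4x1 + 2x2 ≤ 5, while C3 (-4x1 - 2x2 ≤ -10) is equivalent to 4x1 + 2x2 ≥ 10. Together they would need 10 ≤ 4x1 + 2x2 ≤ 5, which is impossible since 10 > 5. No point satisfies all constraints.

Infeasible — the constraint set is empty.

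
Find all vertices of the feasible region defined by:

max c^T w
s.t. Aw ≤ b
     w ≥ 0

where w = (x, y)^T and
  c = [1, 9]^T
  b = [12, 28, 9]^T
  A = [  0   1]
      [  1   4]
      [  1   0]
Each vertex is the intersection of two constraint boundaries that also satisfies all remaining constraints:
  x = 0 and y = 0 → (0, 0)
  x = 9 and y = 0 → (9, 0)
  x + 4y = 28 and x = 9 → (9, 4.75)
  x + 4y = 28 and x = 0 → (0, 7)

Vertices: (0, 0), (9, 0), (9, 4.75), (0, 7)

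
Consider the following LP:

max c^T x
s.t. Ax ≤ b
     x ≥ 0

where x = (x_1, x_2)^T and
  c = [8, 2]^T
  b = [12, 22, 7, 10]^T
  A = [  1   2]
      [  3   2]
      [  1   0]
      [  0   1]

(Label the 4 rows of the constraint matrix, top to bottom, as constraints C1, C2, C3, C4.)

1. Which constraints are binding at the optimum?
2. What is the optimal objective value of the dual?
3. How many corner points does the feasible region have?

1. C2, C3
2. 57 (by strong duality, equal to the primal optimum)
3. 5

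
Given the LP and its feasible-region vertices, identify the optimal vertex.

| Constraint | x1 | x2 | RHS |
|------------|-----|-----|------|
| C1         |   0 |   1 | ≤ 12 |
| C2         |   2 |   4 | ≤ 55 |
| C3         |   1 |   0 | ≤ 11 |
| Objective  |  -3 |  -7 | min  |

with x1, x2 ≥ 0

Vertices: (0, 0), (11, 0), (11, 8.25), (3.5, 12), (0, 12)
Evaluating z = -3x1 - 7x2 at each vertex:
  (0, 0): z = 0
  (11, 0): z = -33
  (11, 8.25): z = -90.75
  (3.5, 12): z = -94.5
  (0, 12): z = -84

The smallest value is z = -94.5, attained at (3.5, 12).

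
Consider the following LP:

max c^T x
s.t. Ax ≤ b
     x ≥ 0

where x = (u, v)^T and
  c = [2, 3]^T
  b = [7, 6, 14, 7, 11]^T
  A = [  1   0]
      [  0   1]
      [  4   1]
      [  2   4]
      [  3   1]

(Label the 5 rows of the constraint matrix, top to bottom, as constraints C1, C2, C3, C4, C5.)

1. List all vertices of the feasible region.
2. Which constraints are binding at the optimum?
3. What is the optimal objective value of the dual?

1. (0, 0), (3.5, 0), (0, 1.75)
2. C3, C4, v ≥ 0
3. 7 (by strong duality, equal to the primal optimum)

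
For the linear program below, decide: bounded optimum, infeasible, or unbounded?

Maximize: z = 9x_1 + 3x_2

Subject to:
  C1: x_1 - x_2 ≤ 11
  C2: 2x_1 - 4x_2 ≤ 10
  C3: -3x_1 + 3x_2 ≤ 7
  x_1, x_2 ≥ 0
Feasible point: (0, 0) satisfies every constraint, so the LP is feasible.
Direction d = (1, 1): for each constraint row a, a·d ≤ 0 —
  (1)(1) + (-1)(1) = 0 ≤ 0
  (2)(1) + (-4)(1) = -2 ≤ 0
  (-3)(1) + (3)(1) = 0 ≤ 0
and d ≥ 0, so (0, 0) + t·d stays feasible for every t ≥ 0. Along this ray z = 9x_1 + 3x_2 changes by 12 per unit t, so z → +∞.

Unbounded — the objective can increase without bound over the feasible region.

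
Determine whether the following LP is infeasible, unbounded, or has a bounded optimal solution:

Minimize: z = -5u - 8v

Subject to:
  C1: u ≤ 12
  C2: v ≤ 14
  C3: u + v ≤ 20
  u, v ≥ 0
The point (6, 14) satisfies every constraint, so the LP is feasible; the constraints give u ≤ 12 and v ≤ 14, which with u, v ≥ 0 keep the feasible region inside a bounded box. A feasible, bounded LP attains a finite optimum at a vertex.

Evaluating z = -5u - 8v at each vertex:
  (0, 0): z = 0
  (12, 0): z = -60
  (12, 8): z = -124
  (6, 14): z = -142
  (0, 14): z = -112

Feasible with finite optimum z* = -142 at (6, 14).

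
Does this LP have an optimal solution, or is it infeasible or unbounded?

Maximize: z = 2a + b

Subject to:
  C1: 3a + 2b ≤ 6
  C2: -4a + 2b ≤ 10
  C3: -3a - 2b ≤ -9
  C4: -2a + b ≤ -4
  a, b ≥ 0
C1 requires 3a + 2b ≤ 6, while C3 (-3a - 2b ≤ -9) is equivalent to 3a + 2b ≥ 9. Together they would need 9 ≤ 3a + 2b ≤ 6, which is impossible since 9 > 6. No point satisfies all constraints.

Infeasible — the constraint set is empty.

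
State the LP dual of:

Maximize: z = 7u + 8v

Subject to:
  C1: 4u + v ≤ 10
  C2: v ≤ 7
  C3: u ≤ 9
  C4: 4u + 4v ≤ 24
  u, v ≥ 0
Minimize: z = 10y1 + 7y2 + 9y3 + 24y4

Subject to:
  C1: -4y1 - y3 - 4y4 ≤ -7
  C2: -y1 - y2 - 4y4 ≤ -8
  y1, y2, y3, y4 ≥ 0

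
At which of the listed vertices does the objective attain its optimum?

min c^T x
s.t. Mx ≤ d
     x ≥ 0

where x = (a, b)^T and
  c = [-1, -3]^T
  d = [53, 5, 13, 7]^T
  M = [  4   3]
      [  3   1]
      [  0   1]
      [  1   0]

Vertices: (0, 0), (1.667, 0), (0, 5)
(0, 5) with z = -15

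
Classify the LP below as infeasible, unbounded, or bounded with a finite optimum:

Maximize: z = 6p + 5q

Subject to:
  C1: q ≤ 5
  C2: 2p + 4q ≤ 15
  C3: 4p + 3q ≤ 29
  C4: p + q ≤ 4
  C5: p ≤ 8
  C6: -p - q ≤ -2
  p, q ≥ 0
The point (4, 0) satisfies every constraint, so the LP is feasible; the constraints give p ≤ 8 and q ≤ 5, which with p, q ≥ 0 keep the feasible region inside a bounded box. A feasible, bounded LP attains a finite optimum at a vertex.

Evaluating z = 6p + 5q at each vertex:
  (2, 0): z = 12
  (4, 0): z = 24
  (0.5, 3.5): z = 20.5
  (0, 3.75): z = 18.75
  (0, 2): z = 10

Feasible with finite optimum z* = 24 at (4, 0).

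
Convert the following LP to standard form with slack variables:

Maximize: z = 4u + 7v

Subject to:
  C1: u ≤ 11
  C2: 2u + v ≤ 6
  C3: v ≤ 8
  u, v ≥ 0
max z = 4u + 7v

s.t.
  u + s1 = 11
  2u + v + s2 = 6
  v + s3 = 8
  u, v, s1, s2, s3 ≥ 0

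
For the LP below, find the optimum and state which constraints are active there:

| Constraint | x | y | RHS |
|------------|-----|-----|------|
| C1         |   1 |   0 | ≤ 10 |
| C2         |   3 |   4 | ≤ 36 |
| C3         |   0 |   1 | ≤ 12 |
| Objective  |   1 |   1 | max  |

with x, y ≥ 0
Optimal: x = 10, y = 1.5
Binding: C1, C2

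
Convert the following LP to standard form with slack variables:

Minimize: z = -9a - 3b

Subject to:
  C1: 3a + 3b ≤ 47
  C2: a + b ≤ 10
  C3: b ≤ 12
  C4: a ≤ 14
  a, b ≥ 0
min z = -9a - 3b

s.t.
  3a + 3b + s1 = 47
  a + b + s2 = 10
  b + s3 = 12
  a + s4 = 14
  a, b, s1, s2, s3, s4 ≥ 0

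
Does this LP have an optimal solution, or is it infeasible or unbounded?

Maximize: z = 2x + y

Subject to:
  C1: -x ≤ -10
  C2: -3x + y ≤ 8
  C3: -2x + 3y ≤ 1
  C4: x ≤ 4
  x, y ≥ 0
C4 requires x ≤ 4, while C1 (-x ≤ -10) is equivalent to x ≥ 10. Together they would need 10 ≤ x ≤ 4, which is impossible since 10 > 4. No point satisfies all constraints.

Infeasible — the constraint set is empty.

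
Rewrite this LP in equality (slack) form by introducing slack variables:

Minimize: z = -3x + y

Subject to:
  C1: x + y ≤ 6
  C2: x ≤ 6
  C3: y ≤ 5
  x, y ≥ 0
min z = -3x + y

s.t.
  x + y + s1 = 6
  x + s2 = 6
  y + s3 = 5
  x, y, s1, s2, s3 ≥ 0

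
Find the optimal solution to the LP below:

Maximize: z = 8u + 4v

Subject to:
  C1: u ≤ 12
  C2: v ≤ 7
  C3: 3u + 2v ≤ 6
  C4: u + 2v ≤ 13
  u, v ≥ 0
Each vertex is the intersection of two constraint boundaries that also satisfies all remaining constraints:
  u = 0 and v = 0 → (0, 0)
  3u + 2v = 6 and v = 0 → (2, 0)
  3u + 2v = 6 and u = 0 → (0, 3)

Evaluating z = 8u + 4v at each vertex:
  (0, 0): z = 0
  (2, 0): z = 16
  (0, 3): z = 12

The maximum is at (2, 0) with z = 16.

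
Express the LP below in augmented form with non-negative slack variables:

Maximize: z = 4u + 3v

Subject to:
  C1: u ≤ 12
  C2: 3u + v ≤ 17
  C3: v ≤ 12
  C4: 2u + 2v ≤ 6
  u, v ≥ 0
max z = 4u + 3v

s.t.
  u + s1 = 12
  3u + v + s2 = 17
  v + s3 = 12
  2u + 2v + s4 = 6
  u, v, s1, s2, s3, s4 ≥ 0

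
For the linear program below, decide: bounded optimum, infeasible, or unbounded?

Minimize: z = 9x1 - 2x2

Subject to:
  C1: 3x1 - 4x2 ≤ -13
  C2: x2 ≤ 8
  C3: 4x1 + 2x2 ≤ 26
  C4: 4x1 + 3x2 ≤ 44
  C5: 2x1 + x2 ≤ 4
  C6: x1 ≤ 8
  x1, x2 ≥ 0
The point (0, 4) satisfies every constraint, so the LP is feasible; the constraints give x1 ≤ 8 and x2 ≤ 8, which with x1, x2 ≥ 0 keep the feasible region inside a bounded box. A feasible, bounded LP attains a finite optimum at a vertex.

Feasible with finite optimum z* = -8 at (0, 4).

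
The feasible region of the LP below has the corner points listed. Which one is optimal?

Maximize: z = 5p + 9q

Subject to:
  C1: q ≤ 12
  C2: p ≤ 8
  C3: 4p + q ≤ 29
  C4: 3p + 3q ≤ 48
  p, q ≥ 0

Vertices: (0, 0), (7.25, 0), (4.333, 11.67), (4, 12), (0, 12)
Evaluating z = 5p + 9q at each vertex:
  (0, 0): z = 0
  (7.25, 0): z = 36.25
  (4.333, 11.67): z = 126.7
  (4, 12): z = 128
  (0, 12): z = 108

The largest value is z = 128, attained at (4, 12).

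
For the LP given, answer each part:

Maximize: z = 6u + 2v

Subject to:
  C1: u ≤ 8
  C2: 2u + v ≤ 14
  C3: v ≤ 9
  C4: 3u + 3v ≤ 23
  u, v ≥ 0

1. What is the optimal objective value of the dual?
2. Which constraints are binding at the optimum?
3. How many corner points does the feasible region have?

1. 42 (by strong duality, equal to the primal optimum)
2. C2, v ≥ 0
3. 4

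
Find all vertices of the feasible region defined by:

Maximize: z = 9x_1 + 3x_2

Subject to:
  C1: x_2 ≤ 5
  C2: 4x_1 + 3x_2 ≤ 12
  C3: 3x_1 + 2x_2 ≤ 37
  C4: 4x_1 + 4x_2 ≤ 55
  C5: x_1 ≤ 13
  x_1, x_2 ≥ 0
Each vertex is the intersection of two constraint boundaries that also satisfies all remaining constraints:
  x_1 = 0 and x_2 = 0 → (0, 0)
  4x_1 + 3x_2 = 12 and x_2 = 0 → (3, 0)
  4x_1 + 3x_2 = 12 and x_1 = 0 → (0, 4)

Vertices: (0, 0), (3, 0), (0, 4)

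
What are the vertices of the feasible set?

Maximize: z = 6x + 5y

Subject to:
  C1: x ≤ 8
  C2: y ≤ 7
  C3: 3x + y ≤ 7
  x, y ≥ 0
Each vertex is the intersection of two constraint boundaries that also satisfies all remaining constraints:
  x = 0 and y = 0 → (0, 0)
  3x + y = 7 and y = 0 → (2.333, 0)
  y = 7 and 3x + y = 7 → (0, 7)

Vertices: (0, 0), (2.333, 0), (0, 7)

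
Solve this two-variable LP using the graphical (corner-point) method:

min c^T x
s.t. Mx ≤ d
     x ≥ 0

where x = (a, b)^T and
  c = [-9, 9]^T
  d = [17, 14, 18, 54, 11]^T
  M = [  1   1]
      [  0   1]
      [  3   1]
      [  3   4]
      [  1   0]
a = 6, b = 0, z = -54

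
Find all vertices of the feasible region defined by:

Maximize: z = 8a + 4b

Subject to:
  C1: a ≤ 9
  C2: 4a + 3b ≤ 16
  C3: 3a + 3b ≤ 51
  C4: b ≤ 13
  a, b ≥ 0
Each vertex is the intersection of two constraint boundaries that also satisfies all remaining constraints:
  a = 0 and b = 0 → (0, 0)
  4a + 3b = 16 and b = 0 → (4, 0)
  4a + 3b = 16 and a = 0 → (0, 5.333)

Vertices: (0, 0), (4, 0), (0, 5.333)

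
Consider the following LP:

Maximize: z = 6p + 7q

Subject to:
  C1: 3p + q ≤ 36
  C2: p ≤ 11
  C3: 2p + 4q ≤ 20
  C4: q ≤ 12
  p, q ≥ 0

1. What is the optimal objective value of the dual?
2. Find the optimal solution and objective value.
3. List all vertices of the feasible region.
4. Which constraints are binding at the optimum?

1. 60 (by strong duality, equal to the primal optimum)
2. p = 10, q = 0, z = 60
3. (0, 0), (10, 0), (0, 5)
4. C3, q ≥ 0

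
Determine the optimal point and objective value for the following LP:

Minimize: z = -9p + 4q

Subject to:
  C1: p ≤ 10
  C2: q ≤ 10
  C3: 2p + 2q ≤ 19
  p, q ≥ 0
Each vertex is the intersection of two constraint boundaries that also satisfies all remaining constraints:
  p = 0 and q = 0 → (0, 0)
  2p + 2q = 19 and q = 0 → (9.5, 0)
  2p + 2q = 19 and p = 0 → (0, 9.5)

Evaluating z = -9p + 4q at each vertex:
  (0, 0): z = 0
  (9.5, 0): z = -85.5
  (0, 9.5): z = 38

The minimum is at (9.5, 0) with z = -85.5.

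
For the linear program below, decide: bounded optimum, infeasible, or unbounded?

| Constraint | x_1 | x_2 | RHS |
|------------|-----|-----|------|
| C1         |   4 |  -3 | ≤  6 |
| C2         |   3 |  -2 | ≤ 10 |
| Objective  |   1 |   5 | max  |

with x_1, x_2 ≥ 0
Feasible point: (0, 0) satisfies every constraint, so the LP is feasible.
Direction d = (0, 1): for each constraint row a, a·d ≤ 0 —
  (4)(0) + (-3)(1) = -3 ≤ 0
  (3)(0) + (-2)(1) = -2 ≤ 0
and d ≥ 0, so (0, 0) + t·d stays feasible for every t ≥ 0. Along this ray z = x_1 + 5x_2 changes by 5 per unit t, so z → +∞.

Unbounded — the objective can increase without bound over the feasible region.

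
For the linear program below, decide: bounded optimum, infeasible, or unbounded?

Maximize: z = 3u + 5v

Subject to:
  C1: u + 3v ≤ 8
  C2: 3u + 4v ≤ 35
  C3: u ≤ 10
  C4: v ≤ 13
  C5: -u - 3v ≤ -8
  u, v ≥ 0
The point (8, 0) satisfies every constraint, so the LP is feasible; the constraints give u ≤ 10 and v ≤ 13, which with u, v ≥ 0 keep the feasible region inside a bounded box. A feasible, bounded LP attains a finite optimum at a vertex.

The LP has an optimal solution: (8, 0) with z = 24.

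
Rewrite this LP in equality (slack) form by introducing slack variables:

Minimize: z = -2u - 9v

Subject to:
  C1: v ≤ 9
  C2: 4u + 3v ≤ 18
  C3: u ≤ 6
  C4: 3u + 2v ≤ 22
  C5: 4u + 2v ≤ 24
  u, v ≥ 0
min z = -2u - 9v

s.t.
  v + s1 = 9
  4u + 3v + s2 = 18
  u + s3 = 6
  3u + 2v + s4 = 22
  4u + 2v + s5 = 24
  u, v, s1, s2, s3, s4, s5 ≥ 0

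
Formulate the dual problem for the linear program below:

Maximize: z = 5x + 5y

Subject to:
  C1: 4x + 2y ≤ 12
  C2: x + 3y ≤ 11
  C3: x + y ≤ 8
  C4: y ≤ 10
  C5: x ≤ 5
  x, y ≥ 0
Minimize: z = 12y1 + 11y2 + 8y3 + 10y4 + 5y5

Subject to:
  C1: -4y1 - y2 - y3 - y5 ≤ -5
  C2: -2y1 - 3y2 - y3 - y4 ≤ -5
  y1, y2, y3, y4, y5 ≥ 0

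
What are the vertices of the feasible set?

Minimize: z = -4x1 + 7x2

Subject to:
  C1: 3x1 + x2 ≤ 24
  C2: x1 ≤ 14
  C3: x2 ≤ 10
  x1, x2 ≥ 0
Each vertex is the intersection of two constraint boundaries that also satisfies all remaining constraints:
  x1 = 0 and x2 = 0 → (0, 0)
  3x1 + x2 = 24 and x2 = 0 → (8, 0)
  3x1 + x2 = 24 and x2 = 10 → (4.667, 10)
  x2 = 10 and x1 = 0 → (0, 10)

Vertices: (0, 0), (8, 0), (4.667, 10), (0, 10)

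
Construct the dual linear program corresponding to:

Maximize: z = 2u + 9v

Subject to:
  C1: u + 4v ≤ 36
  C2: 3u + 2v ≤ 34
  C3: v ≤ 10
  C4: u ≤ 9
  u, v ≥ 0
Minimize: z = 36y1 + 34y2 + 10y3 + 9y4

Subject to:
  C1: -y1 - 3y2 - y4 ≤ -2
  C2: -4y1 - 2y2 - y3 ≤ -9
  y1, y2, y3, y4 ≥ 0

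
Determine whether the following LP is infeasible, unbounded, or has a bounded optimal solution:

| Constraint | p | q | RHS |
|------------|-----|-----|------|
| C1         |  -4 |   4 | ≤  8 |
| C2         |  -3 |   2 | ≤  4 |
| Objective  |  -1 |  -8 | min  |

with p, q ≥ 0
Feasible point: (0, 0) satisfies every constraint, so the LP is feasible.
Direction d = (1, 0): for each constraint row a, a·d ≤ 0 —
  (-4)(1) + (4)(0) = -4 ≤ 0
  (-3)(1) + (2)(0) = -3 ≤ 0
and d ≥ 0, so (0, 0) + t·d stays feasible for every t ≥ 0. Along this ray z = -p - 8q changes by -1 per unit t, so z → −∞.

Unbounded: there is a feasible ray along which z → −∞.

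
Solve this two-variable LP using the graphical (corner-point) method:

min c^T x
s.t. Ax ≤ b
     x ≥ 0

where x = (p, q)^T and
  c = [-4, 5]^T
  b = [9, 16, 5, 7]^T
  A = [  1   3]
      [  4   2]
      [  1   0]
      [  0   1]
Each vertex is the intersection of two constraint boundaries that also satisfies all remaining constraints:
  p = 0 and q = 0 → (0, 0)
  4p + 2q = 16 and q = 0 → (4, 0)
  p + 3q = 9 and 4p + 2q = 16 → (3, 2)
  p + 3q = 9 and p = 0 → (0, 3)

Evaluating z = -4p + 5q at each vertex:
  (0, 0): z = 0
  (4, 0): z = -16
  (3, 2): z = -2
  (0, 3): z = 15

The minimum is at (4, 0) with z = -16.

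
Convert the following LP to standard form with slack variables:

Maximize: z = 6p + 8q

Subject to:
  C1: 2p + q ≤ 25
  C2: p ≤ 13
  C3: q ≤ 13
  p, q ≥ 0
max z = 6p + 8q

s.t.
  2p + q + s1 = 25
  p + s2 = 13
  q + s3 = 13
  p, q, s1, s2, s3 ≥ 0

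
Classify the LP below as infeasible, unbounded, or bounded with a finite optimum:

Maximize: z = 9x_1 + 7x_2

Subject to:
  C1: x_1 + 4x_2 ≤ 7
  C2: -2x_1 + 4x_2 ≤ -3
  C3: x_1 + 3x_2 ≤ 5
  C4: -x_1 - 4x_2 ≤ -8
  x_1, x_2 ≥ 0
C1 requires x_1 + 4x_2 ≤ 7, while C4 (-x_1 - 4x_2 ≤ -8) is equivalent to x_1 + 4x_2 ≥ 8. Together they would need 8 ≤ x_1 + 4x_2 ≤ 7, which is impossible since 8 > 7. No point satisfies all constraints.

Infeasible: no point satisfies all constraints simultaneously.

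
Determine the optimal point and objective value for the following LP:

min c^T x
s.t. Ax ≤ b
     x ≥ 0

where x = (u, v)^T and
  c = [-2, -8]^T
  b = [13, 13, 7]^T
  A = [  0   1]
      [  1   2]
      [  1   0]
u = 0, v = 6.5, z = -52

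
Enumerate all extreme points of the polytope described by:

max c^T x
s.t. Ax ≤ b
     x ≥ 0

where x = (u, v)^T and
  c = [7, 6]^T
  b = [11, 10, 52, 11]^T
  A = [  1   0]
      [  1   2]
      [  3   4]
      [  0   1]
Each vertex is the intersection of two constraint boundaries that also satisfies all remaining constraints:
  u = 0 and v = 0 → (0, 0)
  u + 2v = 10 and v = 0 → (10, 0)
  u + 2v = 10 and u = 0 → (0, 5)

Vertices: (0, 0), (10, 0), (0, 5)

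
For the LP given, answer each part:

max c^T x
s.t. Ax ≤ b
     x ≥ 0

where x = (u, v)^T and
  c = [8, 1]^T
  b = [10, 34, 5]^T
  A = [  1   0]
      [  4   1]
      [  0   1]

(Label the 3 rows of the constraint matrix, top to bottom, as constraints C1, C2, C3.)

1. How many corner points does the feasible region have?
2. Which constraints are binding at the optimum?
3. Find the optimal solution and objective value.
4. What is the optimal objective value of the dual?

1. 4
2. C2, v ≥ 0
3. u = 8.5, v = 0, z = 68
4. 68 (by strong duality, equal to the primal optimum)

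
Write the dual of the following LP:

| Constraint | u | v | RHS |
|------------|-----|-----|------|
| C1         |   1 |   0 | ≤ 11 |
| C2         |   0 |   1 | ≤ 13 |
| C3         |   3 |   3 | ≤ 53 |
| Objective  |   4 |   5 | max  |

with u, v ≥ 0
Minimize: z = 11y1 + 13y2 + 53y3

Subject to:
  C1: -y1 - 3y3 ≤ -4
  C2: -y2 - 3y3 ≤ -5
  y1, y2, y3 ≥ 0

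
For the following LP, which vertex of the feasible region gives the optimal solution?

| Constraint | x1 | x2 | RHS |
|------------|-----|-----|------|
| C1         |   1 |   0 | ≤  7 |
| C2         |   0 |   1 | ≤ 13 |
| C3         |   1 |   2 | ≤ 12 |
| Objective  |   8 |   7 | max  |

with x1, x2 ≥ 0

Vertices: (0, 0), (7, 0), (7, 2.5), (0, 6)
(7, 2.5) with z = 73.5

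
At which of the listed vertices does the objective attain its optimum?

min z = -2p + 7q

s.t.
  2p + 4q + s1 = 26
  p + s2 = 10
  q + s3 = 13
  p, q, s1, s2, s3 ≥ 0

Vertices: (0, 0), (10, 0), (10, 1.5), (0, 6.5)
(10, 0) with z = -20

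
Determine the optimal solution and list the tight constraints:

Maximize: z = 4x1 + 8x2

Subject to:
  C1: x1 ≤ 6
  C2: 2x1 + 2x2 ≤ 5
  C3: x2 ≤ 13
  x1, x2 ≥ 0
Optimal: x1 = 0, x2 = 2.5
Binding: C2, x1 ≥ 0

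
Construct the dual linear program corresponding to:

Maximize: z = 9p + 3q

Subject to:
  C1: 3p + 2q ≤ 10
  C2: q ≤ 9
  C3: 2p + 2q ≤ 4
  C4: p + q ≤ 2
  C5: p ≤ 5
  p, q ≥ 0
Minimize: z = 10y1 + 9y2 + 4y3 + 2y4 + 5y5

Subject to:
  C1: -3y1 - 2y3 - y4 - y5 ≤ -9
  C2: -2y1 - y2 - 2y3 - y4 ≤ -3
  y1, y2, y3, y4, y5 ≥ 0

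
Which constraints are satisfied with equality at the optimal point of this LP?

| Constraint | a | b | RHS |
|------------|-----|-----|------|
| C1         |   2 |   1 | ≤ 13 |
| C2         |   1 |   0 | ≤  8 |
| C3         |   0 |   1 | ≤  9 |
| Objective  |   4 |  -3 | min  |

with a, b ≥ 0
Optimal: a = 0, b = 9
Slack at optimum:
  C1: slack = 4
  C2: slack = 8
  C3: slack = 0 (binding)
  a ≥ 0: a = 0 (binding)
  b ≥ 0: b = 9
Binding constraints: C3, a ≥ 0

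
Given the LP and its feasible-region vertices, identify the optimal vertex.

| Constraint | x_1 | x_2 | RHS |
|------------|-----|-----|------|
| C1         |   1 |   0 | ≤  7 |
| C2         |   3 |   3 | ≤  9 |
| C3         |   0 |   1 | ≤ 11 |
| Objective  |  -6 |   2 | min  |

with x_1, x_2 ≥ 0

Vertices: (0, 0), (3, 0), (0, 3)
Evaluating z = -6x_1 + 2x_2 at each vertex:
  (0, 0): z = 0
  (3, 0): z = -18
  (0, 3): z = 6

The smallest value is z = -18, attained at (3, 0).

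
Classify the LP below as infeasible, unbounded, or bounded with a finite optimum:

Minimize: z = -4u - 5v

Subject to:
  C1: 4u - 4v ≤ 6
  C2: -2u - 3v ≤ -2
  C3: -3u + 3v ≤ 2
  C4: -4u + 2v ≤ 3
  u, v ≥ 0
Feasible point: (1, 0) satisfies every constraint, so the LP is feasible.
Direction d = (1, 1): for each constraint row a, a·d ≤ 0 —
  (4)(1) + (-4)(1) = 0 ≤ 0
  (-2)(1) + (-3)(1) = -5 ≤ 0
  (-3)(1) + (3)(1) = 0 ≤ 0
  (-4)(1) + (2)(1) = -2 ≤ 0
and d ≥ 0, so (1, 0) + t·d stays feasible for every t ≥ 0. Along this ray z = -4u - 5v changes by -9 per unit t, so z → −∞.

Unbounded — the objective can decrease without bound over the feasible region.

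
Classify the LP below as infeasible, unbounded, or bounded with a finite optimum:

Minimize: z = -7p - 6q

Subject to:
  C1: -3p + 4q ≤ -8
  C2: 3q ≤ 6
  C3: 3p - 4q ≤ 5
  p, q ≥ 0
C3 requires 3p - 4q ≤ 5, while C1 (-3p + 4q ≤ -8) is equivalent to 3p - 4q ≥ 8. Together they would need 8 ≤ 3p - 4q ≤ 5, which is impossible since 8 > 5. No point satisfies all constraints.

Infeasible — the constraint set is empty.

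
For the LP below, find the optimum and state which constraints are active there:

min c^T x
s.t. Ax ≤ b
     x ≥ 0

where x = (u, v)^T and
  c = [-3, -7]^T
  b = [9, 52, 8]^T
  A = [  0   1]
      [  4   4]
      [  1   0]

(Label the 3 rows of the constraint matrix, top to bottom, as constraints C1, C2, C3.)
Optimal: u = 4, v = 9
Binding: C1, C2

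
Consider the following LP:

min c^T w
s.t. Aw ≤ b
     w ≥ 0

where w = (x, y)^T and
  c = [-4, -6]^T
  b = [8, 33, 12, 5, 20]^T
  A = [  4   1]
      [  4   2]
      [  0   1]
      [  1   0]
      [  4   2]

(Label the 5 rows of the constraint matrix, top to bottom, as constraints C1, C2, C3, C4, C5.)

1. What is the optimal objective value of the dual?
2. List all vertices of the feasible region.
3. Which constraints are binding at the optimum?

1. -48 (by strong duality, equal to the primal optimum)
2. (0, 0), (2, 0), (0, 8)
3. C1, x ≥ 0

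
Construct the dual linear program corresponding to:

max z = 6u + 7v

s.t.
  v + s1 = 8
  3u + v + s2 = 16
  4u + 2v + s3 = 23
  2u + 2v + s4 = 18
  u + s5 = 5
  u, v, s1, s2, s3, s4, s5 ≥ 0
Minimize: z = 8y1 + 16y2 + 23y3 + 18y4 + 5y5

Subject to:
  C1: -3y2 - 4y3 - 2y4 - y5 ≤ -6
  C2: -y1 - y2 - 2y3 - 2y4 ≤ -7
  y1, y2, y3, y4, y5 ≥ 0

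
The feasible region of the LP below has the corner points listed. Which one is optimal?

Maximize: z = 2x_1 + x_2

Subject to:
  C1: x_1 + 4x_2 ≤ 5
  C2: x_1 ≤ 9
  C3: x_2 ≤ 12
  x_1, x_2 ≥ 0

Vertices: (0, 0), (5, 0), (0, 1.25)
Evaluating z = 2x_1 + x_2 at each vertex:
  (0, 0): z = 0
  (5, 0): z = 10
  (0, 1.25): z = 1.25

The largest value is z = 10, attained at (5, 0).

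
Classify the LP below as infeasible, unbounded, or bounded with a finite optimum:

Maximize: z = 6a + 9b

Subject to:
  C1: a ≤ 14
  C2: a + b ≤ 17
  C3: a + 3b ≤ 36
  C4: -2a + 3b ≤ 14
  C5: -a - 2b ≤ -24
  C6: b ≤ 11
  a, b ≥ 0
The point (7.5, 9.5) satisfies every constraint, so the LP is feasible; the constraints give a ≤ 14 and b ≤ 11, which with a, b ≥ 0 keep the feasible region inside a bounded box. A feasible, bounded LP attains a finite optimum at a vertex.

Evaluating z = 6a + 9b at each vertex:
  (10, 7): z = 123
  (7.5, 9.5): z = 130.5
  (7.333, 9.556): z = 130
  (6.286, 8.857): z = 117.4

The LP has an optimal solution: (7.5, 9.5) with z = 130.5.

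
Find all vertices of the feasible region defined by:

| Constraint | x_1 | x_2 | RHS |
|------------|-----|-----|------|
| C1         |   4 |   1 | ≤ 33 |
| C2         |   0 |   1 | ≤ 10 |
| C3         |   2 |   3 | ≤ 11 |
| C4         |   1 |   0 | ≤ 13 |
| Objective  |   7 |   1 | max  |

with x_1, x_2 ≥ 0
Each vertex is the intersection of two constraint boundaries that also satisfies all remaining constraints:
  x_1 = 0 and x_2 = 0 → (0, 0)
  2x_1 + 3x_2 = 11 and x_2 = 0 → (5.5, 0)
  2x_1 + 3x_2 = 11 and x_1 = 0 → (0, 3.667)

Vertices: (0, 0), (5.5, 0), (0, 3.667)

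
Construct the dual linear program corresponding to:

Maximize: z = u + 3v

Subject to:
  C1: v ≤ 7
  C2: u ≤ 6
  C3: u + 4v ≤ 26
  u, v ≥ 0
Minimize: z = 7y1 + 6y2 + 26y3

Subject to:
  C1: -y2 - y3 ≤ -1
  C2: -y1 - 4y3 ≤ -3
  y1, y2, y3 ≥ 0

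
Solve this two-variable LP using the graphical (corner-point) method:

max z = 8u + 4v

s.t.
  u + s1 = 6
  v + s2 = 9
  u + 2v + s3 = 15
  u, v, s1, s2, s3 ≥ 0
Each vertex is the intersection of two constraint boundaries that also satisfies all remaining constraints:
  u = 0 and v = 0 → (0, 0)
  u = 6 and v = 0 → (6, 0)
  u = 6 and u + 2v = 15 → (6, 4.5)
  u + 2v = 15 and u = 0 → (0, 7.5)

Evaluating z = 8u + 4v at each vertex:
  (0, 0): z = 0
  (6, 0): z = 48
  (6, 4.5): z = 66
  (0, 7.5): z = 30

The maximum is at (6, 4.5) with z = 66.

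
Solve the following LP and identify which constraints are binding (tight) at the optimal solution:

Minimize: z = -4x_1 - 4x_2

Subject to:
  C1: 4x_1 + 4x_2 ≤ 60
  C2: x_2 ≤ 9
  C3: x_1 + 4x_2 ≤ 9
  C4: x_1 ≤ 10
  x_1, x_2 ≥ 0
Optimal: x_1 = 9, x_2 = 0
Binding: C3, x_2 ≥ 0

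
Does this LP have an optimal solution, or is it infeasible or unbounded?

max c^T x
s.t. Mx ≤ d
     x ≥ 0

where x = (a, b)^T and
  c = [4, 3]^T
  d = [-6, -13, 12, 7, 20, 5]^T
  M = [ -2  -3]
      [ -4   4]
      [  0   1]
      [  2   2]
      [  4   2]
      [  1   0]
The point (3.5, 0) satisfies every constraint, so the LP is feasible; the constraints give a ≤ 5 and b ≤ 12, which with a, b ≥ 0 keep the feasible region inside a bounded box. A feasible, bounded LP attains a finite optimum at a vertex.

Feasible with finite optimum z* = 14 at (3.5, 0).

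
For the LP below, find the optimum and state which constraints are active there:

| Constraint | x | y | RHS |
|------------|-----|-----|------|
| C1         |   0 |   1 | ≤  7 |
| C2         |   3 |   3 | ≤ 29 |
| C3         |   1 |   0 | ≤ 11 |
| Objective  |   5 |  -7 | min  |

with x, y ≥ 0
Optimal: x = 0, y = 7
Slack at optimum:
  C1: slack = 0 (binding)
  C2: slack = 8
  C3: slack = 11
  x ≥ 0: x = 0 (binding)
  y ≥ 0: y = 7
Binding constraints: C1, x ≥ 0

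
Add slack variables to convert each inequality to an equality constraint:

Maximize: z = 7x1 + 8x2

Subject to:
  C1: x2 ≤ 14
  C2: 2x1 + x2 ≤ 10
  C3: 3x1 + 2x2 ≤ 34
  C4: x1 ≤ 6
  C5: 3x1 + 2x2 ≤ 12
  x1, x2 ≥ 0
max z = 7x1 + 8x2

s.t.
  x2 + s1 = 14
  2x1 + x2 + s2 = 10
  3x1 + 2x2 + s3 = 34
  x1 + s4 = 6
  3x1 + 2x2 + s5 = 12
  x1, x2, s1, s2, s3, s4, s5 ≥ 0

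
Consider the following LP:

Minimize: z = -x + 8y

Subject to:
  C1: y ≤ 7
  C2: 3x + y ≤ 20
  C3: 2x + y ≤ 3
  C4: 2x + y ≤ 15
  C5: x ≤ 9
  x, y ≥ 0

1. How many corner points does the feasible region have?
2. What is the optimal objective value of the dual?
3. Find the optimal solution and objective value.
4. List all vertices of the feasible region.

1. 3
2. -1.5 (by strong duality, equal to the primal optimum)
3. x = 1.5, y = 0, z = -1.5
4. (0, 0), (1.5, 0), (0, 3)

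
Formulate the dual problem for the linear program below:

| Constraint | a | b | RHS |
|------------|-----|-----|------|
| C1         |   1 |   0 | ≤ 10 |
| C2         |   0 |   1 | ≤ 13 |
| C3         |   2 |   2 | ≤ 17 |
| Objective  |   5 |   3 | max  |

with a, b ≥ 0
Minimize: z = 10y1 + 13y2 + 17y3

Subject to:
  C1: -y1 - 2y3 ≤ -5
  C2: -y2 - 2y3 ≤ -3
  y1, y2, y3 ≥ 0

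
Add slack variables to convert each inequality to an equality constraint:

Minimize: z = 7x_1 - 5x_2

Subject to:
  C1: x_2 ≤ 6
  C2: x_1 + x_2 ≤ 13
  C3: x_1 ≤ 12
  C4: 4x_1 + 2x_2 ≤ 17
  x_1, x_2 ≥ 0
min z = 7x_1 - 5x_2

s.t.
  x_2 + s1 = 6
  x_1 + x_2 + s2 = 13
  x_1 + s3 = 12
  4x_1 + 2x_2 + s4 = 17
  x_1, x_2, s1, s2, s3, s4 ≥ 0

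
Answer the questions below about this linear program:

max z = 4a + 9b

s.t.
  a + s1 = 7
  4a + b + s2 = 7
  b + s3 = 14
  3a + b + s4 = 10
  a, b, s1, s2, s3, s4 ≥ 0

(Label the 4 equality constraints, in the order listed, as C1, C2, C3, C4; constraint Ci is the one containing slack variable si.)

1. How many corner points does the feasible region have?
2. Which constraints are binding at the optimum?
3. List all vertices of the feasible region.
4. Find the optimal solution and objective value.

1. 3
2. C2, a ≥ 0
3. (0, 0), (1.75, 0), (0, 7)
4. a = 0, b = 7, z = 63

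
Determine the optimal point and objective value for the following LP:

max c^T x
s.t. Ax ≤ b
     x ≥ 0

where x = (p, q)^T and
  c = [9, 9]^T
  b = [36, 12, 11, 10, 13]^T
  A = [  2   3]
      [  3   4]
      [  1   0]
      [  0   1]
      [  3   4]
Each vertex is the intersection of two constraint boundaries that also satisfies all remaining constraints:
  p = 0 and q = 0 → (0, 0)
  3p + 4q = 12 and q = 0 → (4, 0)
  3p + 4q = 12 and p = 0 → (0, 3)

Evaluating z = 9p + 9q at each vertex:
  (0, 0): z = 0
  (4, 0): z = 36
  (0, 3): z = 27

The maximum is at (4, 0) with z = 36.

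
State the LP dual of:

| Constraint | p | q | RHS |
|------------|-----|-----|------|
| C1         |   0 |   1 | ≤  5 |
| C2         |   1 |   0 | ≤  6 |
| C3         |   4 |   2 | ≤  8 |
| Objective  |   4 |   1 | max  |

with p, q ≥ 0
Minimize: z = 5y1 + 6y2 + 8y3

Subject to:
  C1: -y2 - 4y3 ≤ -4
  C2: -y1 - 2y3 ≤ -1
  y1, y2, y3 ≥ 0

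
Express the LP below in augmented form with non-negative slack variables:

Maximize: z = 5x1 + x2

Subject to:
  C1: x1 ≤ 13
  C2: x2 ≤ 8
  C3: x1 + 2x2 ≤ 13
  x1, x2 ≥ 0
max z = 5x1 + x2

s.t.
  x1 + s1 = 13
  x2 + s2 = 8
  x1 + 2x2 + s3 = 13
  x1, x2, s1, s2, s3 ≥ 0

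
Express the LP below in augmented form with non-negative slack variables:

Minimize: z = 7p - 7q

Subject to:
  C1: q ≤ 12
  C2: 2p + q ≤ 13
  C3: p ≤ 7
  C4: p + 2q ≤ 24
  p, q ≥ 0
min z = 7p - 7q

s.t.
  q + s1 = 12
  2p + q + s2 = 13
  p + s3 = 7
  p + 2q + s4 = 24
  p, q, s1, s2, s3, s4 ≥ 0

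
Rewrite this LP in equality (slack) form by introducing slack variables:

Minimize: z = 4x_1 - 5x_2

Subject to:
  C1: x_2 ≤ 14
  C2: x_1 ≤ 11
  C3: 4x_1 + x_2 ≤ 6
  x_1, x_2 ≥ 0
min z = 4x_1 - 5x_2

s.t.
  x_2 + s1 = 14
  x_1 + s2 = 11
  4x_1 + x_2 + s3 = 6
  x_1, x_2, s1, s2, s3 ≥ 0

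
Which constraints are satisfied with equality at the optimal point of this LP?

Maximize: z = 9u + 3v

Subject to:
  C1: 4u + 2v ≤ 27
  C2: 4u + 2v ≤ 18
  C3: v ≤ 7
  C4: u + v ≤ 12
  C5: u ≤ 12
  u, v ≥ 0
Optimal: u = 4.5, v = 0
Binding: C2, v ≥ 0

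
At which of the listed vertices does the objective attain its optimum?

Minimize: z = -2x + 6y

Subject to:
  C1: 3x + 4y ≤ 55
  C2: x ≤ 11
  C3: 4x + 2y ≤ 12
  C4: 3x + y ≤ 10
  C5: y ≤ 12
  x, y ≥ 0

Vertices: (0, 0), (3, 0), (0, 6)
Evaluating z = -2x + 6y at each vertex:
  (0, 0): z = 0
  (3, 0): z = -6
  (0, 6): z = 36

The smallest value is z = -6, attained at (3, 0).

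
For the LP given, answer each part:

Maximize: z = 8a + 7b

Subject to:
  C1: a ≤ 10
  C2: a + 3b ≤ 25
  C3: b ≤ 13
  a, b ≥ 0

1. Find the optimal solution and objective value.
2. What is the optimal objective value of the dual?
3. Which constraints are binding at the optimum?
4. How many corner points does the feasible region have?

1. a = 10, b = 5, z = 115
2. 115 (by strong duality, equal to the primal optimum)
3. C1, C2
4. 4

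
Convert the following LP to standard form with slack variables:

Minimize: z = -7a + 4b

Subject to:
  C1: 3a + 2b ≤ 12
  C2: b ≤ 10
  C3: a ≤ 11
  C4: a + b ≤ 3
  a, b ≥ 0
min z = -7a + 4b

s.t.
  3a + 2b + s1 = 12
  b + s2 = 10
  a + s3 = 11
  a + b + s4 = 3
  a, b, s1, s2, s3, s4 ≥ 0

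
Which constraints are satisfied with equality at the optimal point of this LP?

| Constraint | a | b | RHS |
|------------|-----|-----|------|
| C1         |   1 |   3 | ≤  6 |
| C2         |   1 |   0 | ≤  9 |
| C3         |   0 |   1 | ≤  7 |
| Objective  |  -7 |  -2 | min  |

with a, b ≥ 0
Optimal: a = 6, b = 0
Binding: C1, b ≥ 0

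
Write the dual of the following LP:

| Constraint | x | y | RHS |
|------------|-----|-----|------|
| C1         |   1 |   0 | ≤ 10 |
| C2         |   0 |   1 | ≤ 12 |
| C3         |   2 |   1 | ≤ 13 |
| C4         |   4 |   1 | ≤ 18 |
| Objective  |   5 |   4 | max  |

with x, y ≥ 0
Minimize: z = 10y1 + 12y2 + 13y3 + 18y4

Subject to:
  C1: -y1 - 2y3 - 4y4 ≤ -5
  C2: -y2 - y3 - y4 ≤ -4
  y1, y2, y3, y4 ≥ 0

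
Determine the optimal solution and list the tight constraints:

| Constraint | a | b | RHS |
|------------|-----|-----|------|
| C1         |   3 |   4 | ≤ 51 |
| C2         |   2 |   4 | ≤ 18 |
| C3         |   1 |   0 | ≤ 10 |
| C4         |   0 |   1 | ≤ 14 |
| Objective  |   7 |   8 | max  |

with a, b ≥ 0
Optimal: a = 9, b = 0
Slack at optimum:
  C1: slack = 24
  C2: slack = 0 (binding)
  C3: slack = 1
  C4: slack = 14
  a ≥ 0: a = 9
  b ≥ 0: b = 0 (binding)
Binding constraints: C2, b ≥ 0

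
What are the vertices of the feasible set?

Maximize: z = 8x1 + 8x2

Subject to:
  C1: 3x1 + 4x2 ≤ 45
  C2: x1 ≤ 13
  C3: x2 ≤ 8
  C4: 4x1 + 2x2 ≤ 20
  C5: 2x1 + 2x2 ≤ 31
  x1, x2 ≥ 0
Each vertex is the intersection of two constraint boundaries that also satisfies all remaining constraints:
  x1 = 0 and x2 = 0 → (0, 0)
  4x1 + 2x2 = 20 and x2 = 0 → (5, 0)
  x2 = 8 and 4x1 + 2x2 = 20 → (1, 8)
  x2 = 8 and x1 = 0 → (0, 8)

Vertices: (0, 0), (5, 0), (1, 8), (0, 8)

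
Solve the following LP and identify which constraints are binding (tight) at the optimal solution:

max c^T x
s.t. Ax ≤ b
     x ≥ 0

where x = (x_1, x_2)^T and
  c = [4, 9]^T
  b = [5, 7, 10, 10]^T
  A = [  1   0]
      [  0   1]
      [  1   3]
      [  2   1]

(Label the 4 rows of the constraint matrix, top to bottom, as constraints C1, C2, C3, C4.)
Optimal: x_1 = 4, x_2 = 2
Slack at optimum:
  C1: slack = 1
  C2: slack = 5
  C3: slack = 0 (binding)
  C4: slack = 0 (binding)
  x_1 ≥ 0: x_1 = 4
  x_2 ≥ 0: x_2 = 2
Binding constraints: C3, C4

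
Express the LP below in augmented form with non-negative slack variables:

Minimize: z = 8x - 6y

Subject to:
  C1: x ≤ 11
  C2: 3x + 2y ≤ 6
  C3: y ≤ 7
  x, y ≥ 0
min z = 8x - 6y

s.t.
  x + s1 = 11
  3x + 2y + s2 = 6
  y + s3 = 7
  x, y, s1, s2, s3 ≥ 0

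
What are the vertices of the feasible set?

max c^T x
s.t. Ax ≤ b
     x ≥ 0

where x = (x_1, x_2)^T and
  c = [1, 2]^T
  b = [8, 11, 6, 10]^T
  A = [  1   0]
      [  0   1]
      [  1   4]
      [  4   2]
Each vertex is the intersection of two constraint boundaries that also satisfies all remaining constraints:
  x_1 = 0 and x_2 = 0 → (0, 0)
  4x_1 + 2x_2 = 10 and x_2 = 0 → (2.5, 0)
  x_1 + 4x_2 = 6 and 4x_1 + 2x_2 = 10 → (2, 1)
  x_1 + 4x_2 = 6 and x_1 = 0 → (0, 1.5)

Vertices: (0, 0), (2.5, 0), (2, 1), (0, 1.5)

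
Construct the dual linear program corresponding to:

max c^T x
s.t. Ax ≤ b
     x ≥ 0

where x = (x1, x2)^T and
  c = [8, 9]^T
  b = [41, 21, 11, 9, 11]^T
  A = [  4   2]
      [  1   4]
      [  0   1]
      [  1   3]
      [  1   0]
Minimize: z = 41y1 + 21y2 + 11y3 + 9y4 + 11y5

Subject to:
  C1: -4y1 - y2 - y4 - y5 ≤ -8
  C2: -2y1 - 4y2 - y3 - 3y4 ≤ -9
  y1, y2, y3, y4, y5 ≥ 0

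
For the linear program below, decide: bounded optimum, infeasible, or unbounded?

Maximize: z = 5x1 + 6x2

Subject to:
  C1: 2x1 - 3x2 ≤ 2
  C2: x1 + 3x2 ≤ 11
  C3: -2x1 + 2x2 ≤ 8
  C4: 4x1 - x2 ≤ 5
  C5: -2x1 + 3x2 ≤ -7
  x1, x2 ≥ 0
C1 requires 2x1 - 3x2 ≤ 2, while C5 (-2x1 + 3x2 ≤ -7) is equivalent to 2x1 - 3x2 ≥ 7. Together they would need 7 ≤ 2x1 - 3x2 ≤ 2, which is impossible since 7 > 2. No point satisfies all constraints.

Infeasible — the constraint set is empty.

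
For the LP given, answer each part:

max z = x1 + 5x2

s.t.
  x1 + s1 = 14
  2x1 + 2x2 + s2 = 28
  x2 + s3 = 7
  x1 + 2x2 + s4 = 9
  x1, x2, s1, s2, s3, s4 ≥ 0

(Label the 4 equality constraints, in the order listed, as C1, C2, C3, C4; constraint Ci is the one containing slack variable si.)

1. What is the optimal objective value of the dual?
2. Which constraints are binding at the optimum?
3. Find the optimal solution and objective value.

1. 22.5 (by strong duality, equal to the primal optimum)
2. C4, x1 ≥ 0
3. x1 = 0, x2 = 4.5, z = 22.5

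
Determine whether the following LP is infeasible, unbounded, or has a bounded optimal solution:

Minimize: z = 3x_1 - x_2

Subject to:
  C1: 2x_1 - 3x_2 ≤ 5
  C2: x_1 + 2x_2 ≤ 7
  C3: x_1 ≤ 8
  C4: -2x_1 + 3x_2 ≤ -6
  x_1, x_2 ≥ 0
C1 requires 2x_1 - 3x_2 ≤ 5, while C4 (-2x_1 + 3x_2 ≤ -6) is equivalent to 2x_1 - 3x_2 ≥ 6. Together they would need 6 ≤ 2x_1 - 3x_2 ≤ 5, which is impossible since 6 > 5. No point satisfies all constraints.

Infeasible — the constraint set is empty.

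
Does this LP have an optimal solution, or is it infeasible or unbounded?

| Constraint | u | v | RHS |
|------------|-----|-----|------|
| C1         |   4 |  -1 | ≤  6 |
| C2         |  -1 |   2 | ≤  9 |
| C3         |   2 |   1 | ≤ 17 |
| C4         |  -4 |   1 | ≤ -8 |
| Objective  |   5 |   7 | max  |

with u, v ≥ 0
C1 requires 4u - v ≤ 6, while C4 (-4u + v ≤ -8) is equivalent to 4u - v ≥ 8. Together they would need 8 ≤ 4u - v ≤ 6, which is impossible since 8 > 6. No point satisfies all constraints.

Infeasible: no point satisfies all constraints simultaneously.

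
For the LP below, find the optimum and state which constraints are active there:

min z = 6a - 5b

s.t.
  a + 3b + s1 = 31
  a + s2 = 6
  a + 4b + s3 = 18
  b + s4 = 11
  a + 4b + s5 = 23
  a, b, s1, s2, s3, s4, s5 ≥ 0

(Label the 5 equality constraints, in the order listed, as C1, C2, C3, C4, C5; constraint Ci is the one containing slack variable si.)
Optimal: a = 0, b = 4.5
Binding: C3, a ≥ 0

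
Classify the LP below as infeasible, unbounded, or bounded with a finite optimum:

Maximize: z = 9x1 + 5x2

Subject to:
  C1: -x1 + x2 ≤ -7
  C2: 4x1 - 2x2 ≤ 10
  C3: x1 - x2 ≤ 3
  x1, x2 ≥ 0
C3 requires x1 - x2 ≤ 3, while C1 (-x1 + x2 ≤ -7) is equivalent to x1 - x2 ≥ 7. Together they would need 7 ≤ x1 - x2 ≤ 3, which is impossible since 7 > 3. No point satisfies all constraints.

Infeasible — the constraint set is empty.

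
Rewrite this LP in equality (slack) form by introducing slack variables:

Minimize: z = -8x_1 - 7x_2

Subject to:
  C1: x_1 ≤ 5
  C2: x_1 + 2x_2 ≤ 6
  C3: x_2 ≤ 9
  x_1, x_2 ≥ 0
min z = -8x_1 - 7x_2

s.t.
  x_1 + s1 = 5
  x_1 + 2x_2 + s2 = 6
  x_2 + s3 = 9
  x_1, x_2, s1, s2, s3 ≥ 0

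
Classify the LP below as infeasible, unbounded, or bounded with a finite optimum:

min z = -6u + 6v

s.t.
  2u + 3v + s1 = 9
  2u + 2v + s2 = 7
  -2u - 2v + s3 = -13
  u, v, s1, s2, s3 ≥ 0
The row 2u + 2v + s2 = 7 with s2 ≥ 0 requires 2u + 2v ≤ 7, while the row -2u - 2v + s3 = -13 with s3 ≥ 0 is equivalent to 2u + 2v ≥ 13. Together they would need 13 ≤ 2u + 2v ≤ 7, which is impossible since 13 > 7. No point satisfies all constraints.

Infeasible — the constraint set is empty.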